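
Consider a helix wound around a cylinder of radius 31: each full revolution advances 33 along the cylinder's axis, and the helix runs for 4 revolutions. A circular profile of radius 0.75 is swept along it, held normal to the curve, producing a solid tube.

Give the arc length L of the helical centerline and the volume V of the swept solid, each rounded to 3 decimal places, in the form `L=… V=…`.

L=790.218 V=1396.430

2πR = 2π·31 = 194.778745
per-turn = √(194.778745² + 33²) = √(37938.7593 + 1089) = √39027.7593 = 197.554446
L = 4 × 197.554446 = 790.217786
V = π·0.75² × L = 1.767146 × 790.217786 = 1396.430095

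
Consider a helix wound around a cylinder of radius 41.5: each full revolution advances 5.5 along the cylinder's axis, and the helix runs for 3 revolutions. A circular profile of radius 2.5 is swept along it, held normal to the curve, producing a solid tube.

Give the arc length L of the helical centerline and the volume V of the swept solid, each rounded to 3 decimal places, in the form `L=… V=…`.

L=782.431 V=15362.988

2πR = 2π·41.5 = 260.752190
per-turn = √(260.752190² + 5.5²) = √(67991.7047 + 30.25) = √68021.9547 = 260.810189
L = 3 × 260.810189 = 782.430567
V = π·2.5² × L = 19.634954 × 782.430567 = 15362.988261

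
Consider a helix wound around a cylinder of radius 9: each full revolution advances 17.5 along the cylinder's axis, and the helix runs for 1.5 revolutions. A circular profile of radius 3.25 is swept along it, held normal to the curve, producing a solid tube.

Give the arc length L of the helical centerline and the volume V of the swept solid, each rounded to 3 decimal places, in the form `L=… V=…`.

L=88.792 V=2946.389

2πR = 2π·9 = 56.548668
per-turn = √(56.548668² + 17.5²) = √(3197.7518 + 306.25) = √3504.0018 = 59.194610
L = 1.5 × 59.194610 = 88.791915
V = π·3.25² × L = 33.183072 × 88.791915 = 2946.388533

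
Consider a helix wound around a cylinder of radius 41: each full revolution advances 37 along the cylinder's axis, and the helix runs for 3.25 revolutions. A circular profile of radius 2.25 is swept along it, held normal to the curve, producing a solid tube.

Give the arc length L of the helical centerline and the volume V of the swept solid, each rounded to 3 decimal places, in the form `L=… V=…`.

L=845.826 V=13452.281

2πR = 2π·41 = 257.610598
per-turn = √(257.610598² + 37²) = √(66363.2200 + 1369) = √67732.2200 = 260.254145
L = 3.25 × 260.254145 = 845.825971
V = π·2.25² × L = 15.904313 × 845.825971 = 13452.280829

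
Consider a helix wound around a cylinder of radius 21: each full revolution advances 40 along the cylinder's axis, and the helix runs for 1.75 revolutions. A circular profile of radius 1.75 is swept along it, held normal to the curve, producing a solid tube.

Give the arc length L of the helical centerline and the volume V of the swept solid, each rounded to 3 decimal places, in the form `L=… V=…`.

2πR = 2π·21 = 131.946891
per-turn = √(131.946891² + 40²) = √(17409.9822 + 1600) = √19009.9822 = 137.876692
L = 1.75 × 137.876692 = 241.284211
V = π·1.75² × L = 9.621128 × 241.284211 = 2321.426156

L=241.284 V=2321.426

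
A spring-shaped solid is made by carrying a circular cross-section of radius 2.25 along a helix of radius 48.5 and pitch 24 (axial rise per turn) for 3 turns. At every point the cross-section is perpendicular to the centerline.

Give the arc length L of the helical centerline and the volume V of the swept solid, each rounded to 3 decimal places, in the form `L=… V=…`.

2πR = 2π·48.5 = 304.734487
per-turn = √(304.734487² + 24²) = √(92863.1078 + 576) = √93439.1078 = 305.678111
L = 3 × 305.678111 = 917.034334
V = π·2.25² × L = 15.904313 × 917.034334 = 14584.800909

L=917.034 V=14584.801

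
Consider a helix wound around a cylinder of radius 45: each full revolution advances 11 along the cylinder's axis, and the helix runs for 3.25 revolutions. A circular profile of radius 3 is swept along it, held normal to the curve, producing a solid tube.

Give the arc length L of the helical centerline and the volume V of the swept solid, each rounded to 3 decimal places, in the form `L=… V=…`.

2πR = 2π·45 = 282.743339
per-turn = √(282.743339² + 11²) = √(79943.7956 + 121) = √80064.7956 = 282.957233
L = 3.25 × 282.957233 = 919.611007
V = π·3² × L = 28.274334 × 919.611007 = 26001.388651

L=919.611 V=26001.389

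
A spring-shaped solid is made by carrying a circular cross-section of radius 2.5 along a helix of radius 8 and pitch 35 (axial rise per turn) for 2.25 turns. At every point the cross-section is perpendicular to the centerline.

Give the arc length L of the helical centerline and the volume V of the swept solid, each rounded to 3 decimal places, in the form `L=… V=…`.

L=137.814 V=2705.962

2πR = 2π·8 = 50.265482
per-turn = √(50.265482² + 35²) = √(2526.6187 + 1225) = √3751.6187 = 61.250459
L = 2.25 × 61.250459 = 137.813533
V = π·2.5² × L = 19.634954 × 137.813533 = 2705.962387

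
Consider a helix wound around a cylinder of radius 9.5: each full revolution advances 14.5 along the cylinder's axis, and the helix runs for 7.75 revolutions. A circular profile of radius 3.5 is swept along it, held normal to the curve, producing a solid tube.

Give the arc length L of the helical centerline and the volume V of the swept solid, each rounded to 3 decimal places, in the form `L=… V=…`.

2πR = 2π·9.5 = 59.690260
per-turn = √(59.690260² + 14.5²) = √(3562.9272 + 210.25) = √3773.1772 = 61.426193
L = 7.75 × 61.426193 = 476.052996
V = π·3.5² × L = 38.484510 × 476.052996 = 18320.666284

L=476.053 V=18320.666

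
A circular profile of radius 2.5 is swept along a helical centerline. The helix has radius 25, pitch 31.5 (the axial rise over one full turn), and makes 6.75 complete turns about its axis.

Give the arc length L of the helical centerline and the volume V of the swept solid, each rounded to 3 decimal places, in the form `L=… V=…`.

L=1081.397 V=21233.176

2πR = 2π·25 = 157.079633
per-turn = √(157.079633² + 31.5²) = √(24674.0110 + 992.25) = √25666.2610 = 160.206932
L = 6.75 × 160.206932 = 1081.396790
V = π·2.5² × L = 19.634954 × 1081.396790 = 21233.176315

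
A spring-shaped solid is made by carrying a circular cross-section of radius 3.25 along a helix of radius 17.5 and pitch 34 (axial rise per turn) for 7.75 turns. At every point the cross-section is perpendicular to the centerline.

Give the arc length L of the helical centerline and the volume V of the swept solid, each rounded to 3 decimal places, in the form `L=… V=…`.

L=891.966 V=29598.181

2πR = 2π·17.5 = 109.955743
per-turn = √(109.955743² + 34²) = √(12090.2654 + 1156) = √13246.2654 = 115.092421
L = 7.75 × 115.092421 = 891.966263
V = π·3.25² × L = 33.183072 × 891.966263 = 29598.181100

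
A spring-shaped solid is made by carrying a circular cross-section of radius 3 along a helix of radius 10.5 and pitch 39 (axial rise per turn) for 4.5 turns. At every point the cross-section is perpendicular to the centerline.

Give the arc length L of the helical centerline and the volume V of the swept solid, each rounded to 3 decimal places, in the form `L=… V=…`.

L=344.874 V=9751.091

2πR = 2π·10.5 = 65.973446
per-turn = √(65.973446² + 39²) = √(4352.4955 + 1521) = √5873.4955 = 76.638734
L = 4.5 × 76.638734 = 344.874303
V = π·3² × L = 28.274334 × 344.874303 = 9751.091184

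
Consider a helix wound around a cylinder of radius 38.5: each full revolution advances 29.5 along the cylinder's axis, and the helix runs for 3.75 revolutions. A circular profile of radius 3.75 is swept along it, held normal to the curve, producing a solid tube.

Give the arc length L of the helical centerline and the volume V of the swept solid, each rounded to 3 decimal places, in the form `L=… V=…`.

L=913.855 V=40372.892

2πR = 2π·38.5 = 241.902634
per-turn = √(241.902634² + 29.5²) = √(58516.8845 + 870.25) = √59387.1345 = 243.694757
L = 3.75 × 243.694757 = 913.855338
V = π·3.75² × L = 44.178647 × 913.855338 = 40372.892105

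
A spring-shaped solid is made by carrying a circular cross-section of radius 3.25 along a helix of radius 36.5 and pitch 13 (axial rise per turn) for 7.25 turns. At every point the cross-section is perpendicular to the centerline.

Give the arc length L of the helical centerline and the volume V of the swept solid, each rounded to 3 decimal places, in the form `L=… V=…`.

L=1665.357 V=55261.664

2πR = 2π·36.5 = 229.336264
per-turn = √(229.336264² + 13²) = √(52595.1219 + 169) = √52764.1219 = 229.704423
L = 7.25 × 229.704423 = 1665.357065
V = π·3.25² × L = 33.183072 × 1665.357065 = 55261.664075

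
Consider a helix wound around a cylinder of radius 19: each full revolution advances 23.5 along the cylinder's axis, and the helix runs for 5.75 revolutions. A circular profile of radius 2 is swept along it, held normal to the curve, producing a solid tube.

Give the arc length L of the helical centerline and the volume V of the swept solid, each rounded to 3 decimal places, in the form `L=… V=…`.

L=699.611 V=8791.574

2πR = 2π·19 = 119.380521
per-turn = √(119.380521² + 23.5²) = √(14251.7088 + 552.25) = √14803.9588 = 121.671520
L = 5.75 × 121.671520 = 699.611239
V = π·2² × L = 12.566371 × 699.611239 = 8791.574121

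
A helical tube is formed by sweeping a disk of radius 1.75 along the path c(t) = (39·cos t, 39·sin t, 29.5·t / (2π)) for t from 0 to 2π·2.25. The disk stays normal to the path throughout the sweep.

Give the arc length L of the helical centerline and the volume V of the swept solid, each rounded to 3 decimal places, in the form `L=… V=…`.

2πR = 2π·39 = 245.044227
per-turn = √(245.044227² + 29.5²) = √(60046.6732 + 870.25) = √60916.9232 = 246.813539
L = 2.25 × 246.813539 = 555.330463
V = π·1.75² × L = 9.621128 × 555.330463 = 5342.905194

L=555.330 V=5342.905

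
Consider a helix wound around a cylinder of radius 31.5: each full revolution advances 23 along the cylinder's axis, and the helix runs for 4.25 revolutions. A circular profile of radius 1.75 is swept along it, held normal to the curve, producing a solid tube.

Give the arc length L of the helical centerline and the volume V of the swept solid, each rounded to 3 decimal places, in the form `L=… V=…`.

L=846.822 V=8147.383

2πR = 2π·31.5 = 197.920337
per-turn = √(197.920337² + 23²) = √(39172.4599 + 529) = √39701.4599 = 199.252252
L = 4.25 × 199.252252 = 846.822070
V = π·1.75² × L = 9.621128 × 846.822070 = 8147.383110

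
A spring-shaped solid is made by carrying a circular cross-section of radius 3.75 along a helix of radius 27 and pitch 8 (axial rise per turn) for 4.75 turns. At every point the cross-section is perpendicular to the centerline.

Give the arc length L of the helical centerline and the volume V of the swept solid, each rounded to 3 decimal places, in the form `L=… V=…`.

L=806.714 V=35639.533

2πR = 2π·27 = 169.646003
per-turn = √(169.646003² + 8²) = √(28779.7664 + 64) = √28843.7664 = 169.834527
L = 4.75 × 169.834527 = 806.714001
V = π·3.75² × L = 44.178647 × 806.714001 = 35639.532851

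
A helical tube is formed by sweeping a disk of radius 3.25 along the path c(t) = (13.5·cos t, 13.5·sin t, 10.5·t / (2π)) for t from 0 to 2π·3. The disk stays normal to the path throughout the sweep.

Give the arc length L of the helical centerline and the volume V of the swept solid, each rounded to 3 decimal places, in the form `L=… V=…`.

L=256.411 V=8508.513

2πR = 2π·13.5 = 84.823002
per-turn = √(84.823002² + 10.5²) = √(7194.9416 + 110.25) = √7305.1916 = 85.470414
L = 3 × 85.470414 = 256.411241
V = π·3.25² × L = 33.183072 × 256.411241 = 8508.512773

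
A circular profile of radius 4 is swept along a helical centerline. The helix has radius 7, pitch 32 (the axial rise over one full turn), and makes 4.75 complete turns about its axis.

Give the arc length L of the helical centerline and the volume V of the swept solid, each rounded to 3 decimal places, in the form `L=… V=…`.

L=258.360 V=12986.587

2πR = 2π·7 = 43.982297
per-turn = √(43.982297² + 32²) = √(1934.4425 + 1024) = √2958.4425 = 54.391566
L = 4.75 × 54.391566 = 258.359939
V = π·4² × L = 50.265482 × 258.359939 = 12986.586980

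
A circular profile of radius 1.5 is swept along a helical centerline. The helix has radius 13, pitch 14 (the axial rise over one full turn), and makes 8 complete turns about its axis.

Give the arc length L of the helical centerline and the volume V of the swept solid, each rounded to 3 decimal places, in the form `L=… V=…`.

L=662.980 V=4686.330

2πR = 2π·13 = 81.681409
per-turn = √(81.681409² + 14²) = √(6671.8526 + 196) = √6867.8526 = 82.872508
L = 8 × 82.872508 = 662.980064
V = π·1.5² × L = 7.068583 × 662.980064 = 4686.329919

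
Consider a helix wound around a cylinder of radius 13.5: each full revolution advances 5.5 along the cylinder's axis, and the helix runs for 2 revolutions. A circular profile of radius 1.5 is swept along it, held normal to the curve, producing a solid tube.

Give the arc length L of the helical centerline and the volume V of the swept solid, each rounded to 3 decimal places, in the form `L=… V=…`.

L=170.002 V=1201.675

2πR = 2π·13.5 = 84.823002
per-turn = √(84.823002² + 5.5²) = √(7194.9416 + 30.25) = √7225.1916 = 85.001127
L = 2 × 85.001127 = 170.002254
V = π·1.5² × L = 7.068583 × 170.002254 = 1201.675124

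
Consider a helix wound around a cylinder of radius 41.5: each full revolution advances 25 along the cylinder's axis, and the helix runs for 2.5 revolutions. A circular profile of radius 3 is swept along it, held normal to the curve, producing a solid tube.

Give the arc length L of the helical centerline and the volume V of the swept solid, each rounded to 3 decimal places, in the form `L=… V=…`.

2πR = 2π·41.5 = 260.752190
per-turn = √(260.752190² + 25²) = √(67991.7047 + 625) = √68616.7047 = 261.947905
L = 2.5 × 261.947905 = 654.869761
V = π·3² × L = 28.274334 × 654.869761 = 18516.006285

L=654.870 V=18516.006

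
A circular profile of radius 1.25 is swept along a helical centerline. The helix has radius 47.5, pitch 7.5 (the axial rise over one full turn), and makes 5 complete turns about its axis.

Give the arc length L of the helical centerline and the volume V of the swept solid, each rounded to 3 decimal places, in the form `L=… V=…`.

L=1492.728 V=7327.410

2πR = 2π·47.5 = 298.451302
per-turn = √(298.451302² + 7.5²) = √(89073.1797 + 56.25) = √89129.4297 = 298.545524
L = 5 × 298.545524 = 1492.727618
V = π·1.25² × L = 4.908739 × 1492.727618 = 7327.409563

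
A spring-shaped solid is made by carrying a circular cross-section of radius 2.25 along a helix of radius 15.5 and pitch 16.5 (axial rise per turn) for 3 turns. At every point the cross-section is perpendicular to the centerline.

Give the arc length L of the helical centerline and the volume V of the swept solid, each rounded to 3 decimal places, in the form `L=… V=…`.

2πR = 2π·15.5 = 97.389372
per-turn = √(97.389372² + 16.5²) = √(9484.6898 + 272.25) = √9756.9398 = 98.777223
L = 3 × 98.777223 = 296.331670
V = π·2.25² × L = 15.904313 × 296.331670 = 4712.951570

L=296.332 V=4712.952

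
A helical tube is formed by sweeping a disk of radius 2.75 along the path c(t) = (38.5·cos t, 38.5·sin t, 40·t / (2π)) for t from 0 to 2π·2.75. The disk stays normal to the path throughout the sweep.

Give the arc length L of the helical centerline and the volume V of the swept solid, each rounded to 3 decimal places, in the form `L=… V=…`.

L=674.265 V=16019.398

2πR = 2π·38.5 = 241.902634
per-turn = √(241.902634² + 40²) = √(58516.8845 + 1600) = √60116.8845 = 245.187448
L = 2.75 × 245.187448 = 674.265481
V = π·2.75² × L = 23.758294 × 674.265481 = 16019.397832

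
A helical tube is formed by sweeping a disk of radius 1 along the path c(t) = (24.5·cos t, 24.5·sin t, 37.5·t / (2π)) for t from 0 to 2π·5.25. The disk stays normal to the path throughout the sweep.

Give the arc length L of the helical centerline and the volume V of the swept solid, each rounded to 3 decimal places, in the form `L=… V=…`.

2πR = 2π·24.5 = 153.938040
per-turn = √(153.938040² + 37.5²) = √(23696.9202 + 1406.25) = √25103.1702 = 158.439800
L = 5.25 × 158.439800 = 831.808949
V = π·1² × L = 3.141593 × 831.808949 = 2613.204884

L=831.809 V=2613.205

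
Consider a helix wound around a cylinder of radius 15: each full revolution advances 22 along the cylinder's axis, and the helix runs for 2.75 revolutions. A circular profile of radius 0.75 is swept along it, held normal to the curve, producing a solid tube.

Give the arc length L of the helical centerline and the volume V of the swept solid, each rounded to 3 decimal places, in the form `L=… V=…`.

L=266.149 V=470.324

2πR = 2π·15 = 94.247780
per-turn = √(94.247780² + 22²) = √(8882.6440 + 484) = √9366.6440 = 96.781424
L = 2.75 × 96.781424 = 266.148915
V = π·0.75² × L = 1.767146 × 266.148915 = 470.323955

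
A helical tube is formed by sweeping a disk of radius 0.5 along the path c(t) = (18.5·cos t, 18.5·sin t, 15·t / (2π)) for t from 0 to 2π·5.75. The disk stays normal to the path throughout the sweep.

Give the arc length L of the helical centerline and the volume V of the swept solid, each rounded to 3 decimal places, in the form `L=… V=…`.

2πR = 2π·18.5 = 116.238928
per-turn = √(116.238928² + 15²) = √(13511.4884 + 225) = √13736.4884 = 117.202766
L = 5.75 × 117.202766 = 673.915906
V = π·0.5² × L = 0.785398 × 673.915906 = 529.292315

L=673.916 V=529.292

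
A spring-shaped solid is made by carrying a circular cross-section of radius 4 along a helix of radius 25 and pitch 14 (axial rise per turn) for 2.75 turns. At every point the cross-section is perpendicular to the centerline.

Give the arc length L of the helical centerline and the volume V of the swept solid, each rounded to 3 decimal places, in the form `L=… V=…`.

2πR = 2π·25 = 157.079633
per-turn = √(157.079633² + 14²) = √(24674.0110 + 196) = √24870.0110 = 157.702286
L = 2.75 × 157.702286 = 433.681286
V = π·4² × L = 50.265482 × 433.681286 = 21799.199096

L=433.681 V=21799.199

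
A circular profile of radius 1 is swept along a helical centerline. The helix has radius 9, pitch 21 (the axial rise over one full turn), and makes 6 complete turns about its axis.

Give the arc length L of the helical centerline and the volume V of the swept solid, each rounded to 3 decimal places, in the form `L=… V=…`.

L=361.932 V=1137.044

2πR = 2π·9 = 56.548668
per-turn = √(56.548668² + 21²) = √(3197.7518 + 441) = √3638.7518 = 60.322067
L = 6 × 60.322067 = 361.932405
V = π·1² × L = 3.141593 × 361.932405 = 1137.044184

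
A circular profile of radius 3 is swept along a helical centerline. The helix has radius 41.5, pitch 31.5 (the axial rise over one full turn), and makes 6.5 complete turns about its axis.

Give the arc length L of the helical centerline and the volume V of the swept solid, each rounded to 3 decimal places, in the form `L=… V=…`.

2πR = 2π·41.5 = 260.752190
per-turn = √(260.752190² + 31.5²) = √(67991.7047 + 992.25) = √68983.9547 = 262.647967
L = 6.5 × 262.647967 = 1707.211787
V = π·3² × L = 28.274334 × 1707.211787 = 48270.276083

L=1707.212 V=48270.276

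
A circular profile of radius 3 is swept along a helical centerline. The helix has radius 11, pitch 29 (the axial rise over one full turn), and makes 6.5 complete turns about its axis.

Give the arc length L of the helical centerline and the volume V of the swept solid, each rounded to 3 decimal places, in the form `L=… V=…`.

2πR = 2π·11 = 69.115038
per-turn = √(69.115038² + 29²) = √(4776.8885 + 841) = √5617.8885 = 74.952575
L = 6.5 × 74.952575 = 487.191739
V = π·3² × L = 28.274334 × 487.191739 = 13775.021889

L=487.192 V=13775.022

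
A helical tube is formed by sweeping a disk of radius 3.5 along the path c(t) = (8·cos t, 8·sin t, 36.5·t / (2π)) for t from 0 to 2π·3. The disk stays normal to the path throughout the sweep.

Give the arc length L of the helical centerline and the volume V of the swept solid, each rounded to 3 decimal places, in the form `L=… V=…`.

2πR = 2π·8 = 50.265482
per-turn = √(50.265482² + 36.5²) = √(2526.6187 + 1332.25) = √3858.8687 = 62.119793
L = 3 × 62.119793 = 186.359380
V = π·3.5² × L = 38.484510 × 186.359380 = 7171.949427

L=186.359 V=7171.949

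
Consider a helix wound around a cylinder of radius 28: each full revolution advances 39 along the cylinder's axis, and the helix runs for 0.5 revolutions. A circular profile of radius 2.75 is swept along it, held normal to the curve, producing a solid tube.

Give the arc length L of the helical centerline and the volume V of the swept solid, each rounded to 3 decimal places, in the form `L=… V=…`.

L=90.100 V=2140.624

2πR = 2π·28 = 175.929189
per-turn = √(175.929189² + 39²) = √(30951.0794 + 1521) = √32472.0794 = 180.200109
L = 0.5 × 180.200109 = 90.100055
V = π·2.75² × L = 23.758294 × 90.100055 = 2140.623628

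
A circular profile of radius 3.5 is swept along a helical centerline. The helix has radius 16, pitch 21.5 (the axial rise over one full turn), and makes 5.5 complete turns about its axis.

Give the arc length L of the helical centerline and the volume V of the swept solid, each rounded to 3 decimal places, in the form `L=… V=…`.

L=565.424 V=21760.053

2πR = 2π·16 = 100.530965
per-turn = √(100.530965² + 21.5²) = √(10106.4749 + 462.25) = √10568.7249 = 102.804304
L = 5.5 × 102.804304 = 565.423672
V = π·3.5² × L = 38.484510 × 565.423672 = 21760.052948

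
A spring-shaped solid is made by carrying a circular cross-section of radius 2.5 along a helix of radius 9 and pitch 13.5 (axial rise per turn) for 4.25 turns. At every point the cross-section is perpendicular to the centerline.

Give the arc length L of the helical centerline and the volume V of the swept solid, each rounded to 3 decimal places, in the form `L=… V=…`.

L=247.086 V=4851.514

2πR = 2π·9 = 56.548668
per-turn = √(56.548668² + 13.5²) = √(3197.7518 + 182.25) = √3380.0018 = 58.137783
L = 4.25 × 58.137783 = 247.085578
V = π·2.5² × L = 19.634954 × 247.085578 = 4851.513984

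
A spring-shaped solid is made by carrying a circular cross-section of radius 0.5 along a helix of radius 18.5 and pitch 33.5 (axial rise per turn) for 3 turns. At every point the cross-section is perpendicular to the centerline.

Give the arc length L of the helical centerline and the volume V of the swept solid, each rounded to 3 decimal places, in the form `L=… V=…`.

2πR = 2π·18.5 = 116.238928
per-turn = √(116.238928² + 33.5²) = √(13511.4884 + 1122.25) = √14633.7384 = 120.969990
L = 3 × 120.969990 = 362.909969
V = π·0.5² × L = 0.785398 × 362.909969 = 285.028823

L=362.910 V=285.029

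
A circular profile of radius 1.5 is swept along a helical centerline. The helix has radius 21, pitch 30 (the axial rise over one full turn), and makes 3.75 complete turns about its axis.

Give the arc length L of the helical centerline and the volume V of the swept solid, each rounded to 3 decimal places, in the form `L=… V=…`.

L=507.429 V=3586.804

2πR = 2π·21 = 131.946891
per-turn = √(131.946891² + 30²) = √(17409.9822 + 900) = √18309.9822 = 135.314383
L = 3.75 × 135.314383 = 507.428935
V = π·1.5² × L = 7.068583 × 507.428935 = 3586.803783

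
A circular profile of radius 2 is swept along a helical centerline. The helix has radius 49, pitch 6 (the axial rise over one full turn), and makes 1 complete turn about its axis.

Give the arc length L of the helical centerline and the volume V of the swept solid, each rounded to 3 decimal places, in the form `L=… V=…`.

2πR = 2π·49 = 307.876080
per-turn = √(307.876080² + 6²) = √(94787.6807 + 36) = √94823.6807 = 307.934540
L = 1 × 307.934540 = 307.934540
V = π·2² × L = 12.566371 × 307.934540 = 3869.619549

L=307.935 V=3869.620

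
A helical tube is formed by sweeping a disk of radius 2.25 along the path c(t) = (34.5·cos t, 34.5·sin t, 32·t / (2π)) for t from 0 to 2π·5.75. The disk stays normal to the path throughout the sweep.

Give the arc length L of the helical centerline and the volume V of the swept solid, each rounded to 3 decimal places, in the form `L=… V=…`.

2πR = 2π·34.5 = 216.769893
per-turn = √(216.769893² + 32²) = √(46989.1866 + 1024) = √48013.1866 = 219.119115
L = 5.75 × 219.119115 = 1259.934911
V = π·2.25² × L = 15.904313 × 1259.934911 = 20038.398946

L=1259.935 V=20038.399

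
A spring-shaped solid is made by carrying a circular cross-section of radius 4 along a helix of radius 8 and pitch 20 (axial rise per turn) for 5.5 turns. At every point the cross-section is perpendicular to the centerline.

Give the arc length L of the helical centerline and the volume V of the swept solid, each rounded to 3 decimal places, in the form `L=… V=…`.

2πR = 2π·8 = 50.265482
per-turn = √(50.265482² + 20²) = √(2526.6187 + 400) = √2926.6187 = 54.098232
L = 5.5 × 54.098232 = 297.540277
V = π·4² × L = 50.265482 × 297.540277 = 14956.005578

L=297.540 V=14956.006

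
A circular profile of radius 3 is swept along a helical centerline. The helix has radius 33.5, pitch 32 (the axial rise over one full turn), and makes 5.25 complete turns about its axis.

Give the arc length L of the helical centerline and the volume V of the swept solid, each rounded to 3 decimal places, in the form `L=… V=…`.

L=1117.753 V=31603.712

2πR = 2π·33.5 = 210.486708
per-turn = √(210.486708² + 32²) = √(44304.6542 + 1024) = √45328.6542 = 212.905270
L = 5.25 × 212.905270 = 1117.752670
V = π·3² × L = 28.274334 × 1117.752670 = 31603.712175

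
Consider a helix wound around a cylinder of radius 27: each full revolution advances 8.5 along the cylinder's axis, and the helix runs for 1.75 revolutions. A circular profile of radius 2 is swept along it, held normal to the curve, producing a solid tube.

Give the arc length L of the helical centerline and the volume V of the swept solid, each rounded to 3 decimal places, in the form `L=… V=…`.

2πR = 2π·27 = 169.646003
per-turn = √(169.646003² + 8.5²) = √(28779.7664 + 72.25) = √28852.0164 = 169.858813
L = 1.75 × 169.858813 = 297.252923
V = π·2² × L = 12.566371 × 297.252923 = 3735.390399

L=297.253 V=3735.390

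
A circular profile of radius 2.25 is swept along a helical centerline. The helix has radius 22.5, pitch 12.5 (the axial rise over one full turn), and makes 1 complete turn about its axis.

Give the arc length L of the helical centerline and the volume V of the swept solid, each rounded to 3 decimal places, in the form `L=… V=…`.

2πR = 2π·22.5 = 141.371669
per-turn = √(141.371669² + 12.5²) = √(19985.9489 + 156.25) = √20142.1989 = 141.923215
L = 1 × 141.923215 = 141.923215
V = π·2.25² × L = 15.904313 × 141.923215 = 2257.191204

L=141.923 V=2257.191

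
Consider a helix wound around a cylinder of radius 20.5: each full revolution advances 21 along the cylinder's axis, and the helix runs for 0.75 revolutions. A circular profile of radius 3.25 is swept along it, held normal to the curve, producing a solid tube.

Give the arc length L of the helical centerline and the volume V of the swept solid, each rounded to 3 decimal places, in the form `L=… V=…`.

2πR = 2π·20.5 = 128.805299
per-turn = √(128.805299² + 21²) = √(16590.8050 + 441) = √17031.8050 = 130.505958
L = 0.75 × 130.505958 = 97.879468
V = π·3.25² × L = 33.183072 × 97.879468 = 3247.941483

L=97.879 V=3247.941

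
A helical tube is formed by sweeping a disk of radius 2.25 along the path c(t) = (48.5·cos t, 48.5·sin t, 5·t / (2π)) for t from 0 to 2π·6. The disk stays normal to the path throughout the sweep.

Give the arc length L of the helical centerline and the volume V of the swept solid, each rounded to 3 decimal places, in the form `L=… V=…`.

L=1828.653 V=29083.470

2πR = 2π·48.5 = 304.734487
per-turn = √(304.734487² + 5²) = √(92863.1078 + 25) = √92888.1078 = 304.775504
L = 6 × 304.775504 = 1828.653024
V = π·2.25² × L = 15.904313 × 1828.653024 = 29083.469708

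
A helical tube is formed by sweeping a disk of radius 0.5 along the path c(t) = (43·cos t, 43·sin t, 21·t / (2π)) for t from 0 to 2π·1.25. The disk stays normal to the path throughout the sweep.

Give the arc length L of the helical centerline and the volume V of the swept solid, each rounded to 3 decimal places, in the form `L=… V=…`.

L=338.740 V=266.046

2πR = 2π·43 = 270.176968
per-turn = √(270.176968² + 21²) = √(72995.5942 + 441) = √73436.5942 = 270.991871
L = 1.25 × 270.991871 = 338.739839
V = π·0.5² × L = 0.785398 × 338.739839 = 266.045647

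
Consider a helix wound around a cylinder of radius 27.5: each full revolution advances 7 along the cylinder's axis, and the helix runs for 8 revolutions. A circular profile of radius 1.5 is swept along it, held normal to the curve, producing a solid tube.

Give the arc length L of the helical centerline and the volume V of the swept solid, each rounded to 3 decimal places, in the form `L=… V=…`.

2πR = 2π·27.5 = 172.787596
per-turn = √(172.787596² + 7²) = √(29855.5533 + 49) = √29904.5533 = 172.929330
L = 8 × 172.929330 = 1383.434643
V = π·1.5² × L = 7.068583 × 1383.434643 = 9778.923252

L=1383.435 V=9778.923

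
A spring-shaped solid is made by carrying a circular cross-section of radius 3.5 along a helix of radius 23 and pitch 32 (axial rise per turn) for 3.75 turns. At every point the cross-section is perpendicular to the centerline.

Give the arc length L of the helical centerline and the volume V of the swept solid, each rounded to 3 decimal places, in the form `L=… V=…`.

2πR = 2π·23 = 144.513262
per-turn = √(144.513262² + 32²) = √(20884.0829 + 1024) = √21908.0829 = 148.013793
L = 3.75 × 148.013793 = 555.051724
V = π·3.5² × L = 38.484510 × 555.051724 = 21360.893614

L=555.052 V=21360.894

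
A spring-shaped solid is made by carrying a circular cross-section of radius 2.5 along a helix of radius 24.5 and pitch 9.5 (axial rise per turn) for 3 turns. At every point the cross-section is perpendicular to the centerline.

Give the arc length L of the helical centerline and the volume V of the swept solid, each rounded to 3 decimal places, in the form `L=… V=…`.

2πR = 2π·24.5 = 153.938040
per-turn = √(153.938040² + 9.5²) = √(23696.9202 + 90.25) = √23787.1702 = 154.230899
L = 3 × 154.230899 = 462.692697
V = π·2.5² × L = 19.634954 × 462.692697 = 9084.949854

L=462.693 V=9084.950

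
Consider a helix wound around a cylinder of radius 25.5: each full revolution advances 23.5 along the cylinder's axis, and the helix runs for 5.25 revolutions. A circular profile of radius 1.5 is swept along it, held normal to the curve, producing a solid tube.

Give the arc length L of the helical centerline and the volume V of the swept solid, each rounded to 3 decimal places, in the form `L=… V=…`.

L=850.161 V=6009.435

2πR = 2π·25.5 = 160.221225
per-turn = √(160.221225² + 23.5²) = √(25670.8410 + 552.25) = √26223.0910 = 161.935453
L = 5.25 × 161.935453 = 850.161130
V = π·1.5² × L = 7.068583 × 850.161130 = 6009.434911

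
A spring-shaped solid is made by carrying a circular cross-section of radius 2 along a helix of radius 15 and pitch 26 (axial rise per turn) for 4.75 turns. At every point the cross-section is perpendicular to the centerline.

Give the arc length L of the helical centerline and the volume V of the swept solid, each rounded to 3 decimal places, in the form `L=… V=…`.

2πR = 2π·15 = 94.247780
per-turn = √(94.247780² + 26²) = √(8882.6440 + 676) = √9558.6440 = 97.768318
L = 4.75 × 97.768318 = 464.399509
V = π·2² × L = 12.566371 × 464.399509 = 5835.816349

L=464.400 V=5835.816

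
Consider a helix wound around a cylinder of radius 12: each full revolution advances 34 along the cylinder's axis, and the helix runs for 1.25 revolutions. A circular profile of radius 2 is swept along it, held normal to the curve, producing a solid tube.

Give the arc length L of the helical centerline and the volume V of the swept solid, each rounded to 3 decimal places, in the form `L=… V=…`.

L=103.387 V=1299.201

2πR = 2π·12 = 75.398224
per-turn = √(75.398224² + 34²) = √(5684.8921 + 1156) = √6840.8921 = 82.709686
L = 1.25 × 82.709686 = 103.387107
V = π·2² × L = 12.566371 × 103.387107 = 1299.200707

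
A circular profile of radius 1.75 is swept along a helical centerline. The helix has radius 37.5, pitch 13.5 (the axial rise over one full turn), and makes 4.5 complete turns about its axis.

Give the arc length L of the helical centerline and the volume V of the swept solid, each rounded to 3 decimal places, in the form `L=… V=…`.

L=1062.026 V=10217.892

2πR = 2π·37.5 = 235.619449
per-turn = √(235.619449² + 13.5²) = √(55516.5248 + 182.25) = √55698.7748 = 236.005879
L = 4.5 × 236.005879 = 1062.026454
V = π·1.75² × L = 9.621128 × 1062.026454 = 10217.891923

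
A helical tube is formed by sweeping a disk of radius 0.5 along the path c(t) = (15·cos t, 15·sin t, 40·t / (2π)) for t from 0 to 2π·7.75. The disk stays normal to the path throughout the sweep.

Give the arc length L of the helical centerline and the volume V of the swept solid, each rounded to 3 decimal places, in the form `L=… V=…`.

L=793.482 V=623.199

2πR = 2π·15 = 94.247780
per-turn = √(94.247780² + 40²) = √(8882.6440 + 1600) = √10482.6440 = 102.384784
L = 7.75 × 102.384784 = 793.482075
V = π·0.5² × L = 0.785398 × 793.482075 = 623.199364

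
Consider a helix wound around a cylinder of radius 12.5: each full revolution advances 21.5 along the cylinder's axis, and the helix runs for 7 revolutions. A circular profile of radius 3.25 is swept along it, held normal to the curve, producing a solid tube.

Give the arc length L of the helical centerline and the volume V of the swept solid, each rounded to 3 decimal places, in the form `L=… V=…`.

L=570.006 V=18914.552

2πR = 2π·12.5 = 78.539816
per-turn = √(78.539816² + 21.5²) = √(6168.5028 + 462.25) = √6630.7528 = 81.429434
L = 7 × 81.429434 = 570.006039
V = π·3.25² × L = 33.183072 × 570.006039 = 18914.551671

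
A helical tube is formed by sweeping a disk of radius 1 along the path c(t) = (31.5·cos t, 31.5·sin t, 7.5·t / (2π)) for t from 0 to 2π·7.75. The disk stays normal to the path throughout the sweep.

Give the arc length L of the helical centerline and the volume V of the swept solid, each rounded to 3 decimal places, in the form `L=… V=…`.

L=1534.984 V=4822.293

2πR = 2π·31.5 = 197.920337
per-turn = √(197.920337² + 7.5²) = √(39172.4599 + 56.25) = √39228.7099 = 198.062389
L = 7.75 × 198.062389 = 1534.983513
V = π·1² × L = 3.141593 × 1534.983513 = 4822.292929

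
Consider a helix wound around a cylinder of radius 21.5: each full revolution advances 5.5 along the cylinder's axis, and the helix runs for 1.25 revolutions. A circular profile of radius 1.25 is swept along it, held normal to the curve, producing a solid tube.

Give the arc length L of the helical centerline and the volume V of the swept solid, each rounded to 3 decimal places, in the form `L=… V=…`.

L=169.001 V=829.579

2πR = 2π·21.5 = 135.088484
per-turn = √(135.088484² + 5.5²) = √(18248.8985 + 30.25) = √18279.1485 = 135.200401
L = 1.25 × 135.200401 = 169.000502
V = π·1.25² × L = 4.908739 × 169.000502 = 829.579273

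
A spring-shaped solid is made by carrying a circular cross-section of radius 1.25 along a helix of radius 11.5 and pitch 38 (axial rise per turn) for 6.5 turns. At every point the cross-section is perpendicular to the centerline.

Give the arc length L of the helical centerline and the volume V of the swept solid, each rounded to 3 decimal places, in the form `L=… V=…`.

2πR = 2π·11.5 = 72.256631
per-turn = √(72.256631² + 38²) = √(5221.0207 + 1444) = √6665.0207 = 81.639578
L = 6.5 × 81.639578 = 530.657258
V = π·1.25² × L = 4.908739 × 530.657258 = 2604.857725

L=530.657 V=2604.858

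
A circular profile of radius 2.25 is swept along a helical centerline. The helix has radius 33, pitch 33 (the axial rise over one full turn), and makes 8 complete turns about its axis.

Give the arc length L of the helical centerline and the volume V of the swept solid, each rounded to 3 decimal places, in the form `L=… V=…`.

2πR = 2π·33 = 207.345115
per-turn = √(207.345115² + 33²) = √(42991.9968 + 1089) = √44080.9968 = 209.954749
L = 8 × 209.954749 = 1679.637995
V = π·2.25² × L = 15.904313 × 1679.637995 = 26713.488074

L=1679.638 V=26713.488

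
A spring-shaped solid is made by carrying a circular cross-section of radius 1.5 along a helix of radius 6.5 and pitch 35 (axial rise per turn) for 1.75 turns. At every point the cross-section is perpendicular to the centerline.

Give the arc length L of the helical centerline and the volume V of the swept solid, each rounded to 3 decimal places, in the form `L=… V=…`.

2πR = 2π·6.5 = 40.840704
per-turn = √(40.840704² + 35²) = √(1667.9631 + 1225) = √2892.9631 = 53.786273
L = 1.75 × 53.786273 = 94.125977
V = π·1.5² × L = 7.068583 × 94.125977 = 665.337328

L=94.126 V=665.337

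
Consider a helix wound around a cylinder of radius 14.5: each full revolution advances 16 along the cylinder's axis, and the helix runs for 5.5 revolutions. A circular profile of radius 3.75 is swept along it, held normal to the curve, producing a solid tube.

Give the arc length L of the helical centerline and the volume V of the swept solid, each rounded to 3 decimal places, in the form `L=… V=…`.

L=508.753 V=22476.001

2πR = 2π·14.5 = 91.106187
per-turn = √(91.106187² + 16²) = √(8300.3373 + 256) = √8556.3373 = 92.500472
L = 5.5 × 92.500472 = 508.752595
V = π·3.75² × L = 44.178647 × 508.752595 = 22476.001167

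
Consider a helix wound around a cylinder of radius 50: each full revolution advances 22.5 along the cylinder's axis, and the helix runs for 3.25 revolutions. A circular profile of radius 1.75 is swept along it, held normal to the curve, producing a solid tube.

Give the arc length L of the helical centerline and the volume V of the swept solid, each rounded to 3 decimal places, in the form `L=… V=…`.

L=1023.633 V=9848.502

2πR = 2π·50 = 314.159265
per-turn = √(314.159265² + 22.5²) = √(98696.0440 + 506.25) = √99202.2940 = 314.963957
L = 3.25 × 314.963957 = 1023.632859
V = π·1.75² × L = 9.621128 × 1023.632859 = 9848.502253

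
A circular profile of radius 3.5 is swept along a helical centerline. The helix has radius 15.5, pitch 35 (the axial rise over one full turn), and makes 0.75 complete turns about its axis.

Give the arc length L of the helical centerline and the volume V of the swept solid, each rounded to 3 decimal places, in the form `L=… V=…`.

L=77.616 V=2987.003

2πR = 2π·15.5 = 97.389372
per-turn = √(97.389372² + 35²) = √(9484.6898 + 1225) = √10709.6898 = 103.487631
L = 0.75 × 103.487631 = 77.615723
V = π·3.5² × L = 38.484510 × 77.615723 = 2987.003086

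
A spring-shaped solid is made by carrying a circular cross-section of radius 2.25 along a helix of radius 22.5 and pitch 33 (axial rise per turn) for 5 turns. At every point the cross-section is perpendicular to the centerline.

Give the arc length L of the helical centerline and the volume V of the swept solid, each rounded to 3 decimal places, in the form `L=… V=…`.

2πR = 2π·22.5 = 141.371669
per-turn = √(141.371669² + 33²) = √(19985.9489 + 1089) = √21074.9489 = 145.172135
L = 5 × 145.172135 = 725.860677
V = π·2.25² × L = 15.904313 × 725.860677 = 11544.315267

L=725.861 V=11544.315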